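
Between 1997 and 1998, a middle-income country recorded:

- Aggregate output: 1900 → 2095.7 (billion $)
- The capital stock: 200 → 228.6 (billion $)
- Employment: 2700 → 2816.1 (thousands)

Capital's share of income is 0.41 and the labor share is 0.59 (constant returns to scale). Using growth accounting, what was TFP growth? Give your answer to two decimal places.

Aggregate output growth = (2095.7 − 1900) / 1900 = 10.3%.
The capital stock growth = (228.6 − 200) / 200 = 14.3%.
Employment growth = (2816.1 − 2700) / 2700 = 4.3%.
Labor's share = 1 − 0.41 = 0.59.
The capital stock: 0.41 × 14.3 = 5.863 pp.
Employment: 0.59 × 4.3 = 2.537 pp.
TFP growth = 10.3 − 8.4 = 1.9%.

TFP growth was 1.90%.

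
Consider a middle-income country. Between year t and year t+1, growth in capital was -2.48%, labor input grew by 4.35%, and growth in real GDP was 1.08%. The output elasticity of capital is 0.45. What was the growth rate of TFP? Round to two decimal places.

Labor's share = 1 − 0.45 = 0.55.
Capital: 0.45 × (-2.48) = -1.116 pp.
Labor input: 0.55 × 4.35 = 2.3925 pp.
TFP growth = 1.08 − 1.2765 = -0.1965%.

-0.20%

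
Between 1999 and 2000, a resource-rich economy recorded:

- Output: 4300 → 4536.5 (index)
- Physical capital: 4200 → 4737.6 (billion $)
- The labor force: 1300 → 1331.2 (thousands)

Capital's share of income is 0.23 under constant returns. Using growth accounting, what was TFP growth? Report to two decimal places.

Output growth = (4536.5 − 4300) / 4300 = 5.5%.
Physical capital growth = (4737.6 − 4200) / 4200 = 12.8%.
The labor force growth = (1331.2 − 1300) / 1300 = 2.4%.
Labor's share = 1 − 0.23 = 0.77.
Physical capital: 0.23 × 12.8 = 2.944 pp.
The labor force: 0.77 × 2.4 = 1.848 pp.
TFP growth = 5.5 − 4.792 = 0.708%.

0.71%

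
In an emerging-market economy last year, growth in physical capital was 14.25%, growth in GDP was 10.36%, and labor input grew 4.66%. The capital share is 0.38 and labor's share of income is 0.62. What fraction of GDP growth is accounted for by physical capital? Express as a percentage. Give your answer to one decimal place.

Physical capital accounted for 52.3% of growth.

Physical capital contributed 0.38 × 14.25 = 5.415 pp.
Share of growth = 5.415 / 10.36 × 100 = 52.268%.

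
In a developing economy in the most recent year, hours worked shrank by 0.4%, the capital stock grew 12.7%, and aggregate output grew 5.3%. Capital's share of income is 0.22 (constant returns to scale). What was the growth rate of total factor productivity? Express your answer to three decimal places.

Labor's share = 1 − 0.22 = 0.78.
The capital stock: 0.22 × 12.7 = 2.794 pp.
Hours worked: 0.78 × (-0.4) = -0.312 pp.
TFP growth = 5.3 − 2.482 = 2.818%.

2.818%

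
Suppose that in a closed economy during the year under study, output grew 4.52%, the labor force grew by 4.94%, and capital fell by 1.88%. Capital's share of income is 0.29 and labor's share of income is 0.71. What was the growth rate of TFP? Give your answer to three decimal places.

1.558%

Labor's share = 1 − 0.29 = 0.71.
Capital: 0.29 × (-1.88) = -0.5452 pp.
The labor force: 0.71 × 4.94 = 3.5074 pp.
TFP growth = 4.52 − 2.9622 = 1.5578%.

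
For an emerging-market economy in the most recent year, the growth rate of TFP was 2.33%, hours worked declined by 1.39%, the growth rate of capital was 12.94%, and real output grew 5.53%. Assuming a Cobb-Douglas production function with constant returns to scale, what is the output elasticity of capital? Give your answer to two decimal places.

gY = gA + α·gK + (1−α)·gL, so gY − gA − gL = α(gK − gL).
5.53 − 2.33 + 1.39 = α × (12.94 − (-1.39)).
4.59 = 14.33 α, so α = 0.3203.

The output elasticity of capital is 0.32.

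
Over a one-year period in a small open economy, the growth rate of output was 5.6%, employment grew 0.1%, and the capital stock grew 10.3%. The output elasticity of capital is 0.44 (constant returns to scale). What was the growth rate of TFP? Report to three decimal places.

Labor's share = 1 − 0.44 = 0.56.
The capital stock: 0.44 × 10.3 = 4.532 pp.
Employment: 0.56 × 0.1 = 0.056 pp.
TFP growth = 5.6 − 4.588 = 1.012%.

1.012%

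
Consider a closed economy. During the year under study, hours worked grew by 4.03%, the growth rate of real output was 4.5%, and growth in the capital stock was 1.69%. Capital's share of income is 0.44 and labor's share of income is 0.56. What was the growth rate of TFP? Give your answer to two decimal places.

1.50%

Labor's share = 1 − 0.44 = 0.56.
The capital stock: 0.44 × 1.69 = 0.7436 pp.
Hours worked: 0.56 × 4.03 = 2.2568 pp.
TFP growth = 4.5 − 3.0004 = 1.4996%.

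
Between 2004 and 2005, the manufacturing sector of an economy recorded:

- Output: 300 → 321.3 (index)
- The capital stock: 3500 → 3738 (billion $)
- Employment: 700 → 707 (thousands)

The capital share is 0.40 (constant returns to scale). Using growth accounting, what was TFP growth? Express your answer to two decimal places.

Output growth = (321.3 − 300) / 300 = 7.1%.
The capital stock growth = (3738 − 3500) / 3500 = 6.8%.
Employment growth = (707 − 700) / 700 = 1%.
Labor's share = 1 − 0.4 = 0.6.
The capital stock: 0.4 × 6.8 = 2.72 pp.
Employment: 0.6 × 1 = 0.6 pp.
TFP growth = 7.1 − 3.32 = 3.78%.

3.78%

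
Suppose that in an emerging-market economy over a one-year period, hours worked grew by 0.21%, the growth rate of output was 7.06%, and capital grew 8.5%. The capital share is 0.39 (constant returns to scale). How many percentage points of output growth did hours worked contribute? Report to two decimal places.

Labor's share = 1 − 0.39 = 0.61.
Contribution = share × growth = 0.61 × 0.21 = 0.1281 pp.

0.13 pp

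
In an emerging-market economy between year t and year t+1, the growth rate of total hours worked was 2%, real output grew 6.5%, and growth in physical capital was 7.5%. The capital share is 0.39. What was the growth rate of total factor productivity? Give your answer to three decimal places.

Labor's share = 1 − 0.39 = 0.61.
Physical capital: 0.39 × 7.5 = 2.925 pp.
Total hours worked: 0.61 × 2 = 1.22 pp.
TFP growth = 6.5 − 4.145 = 2.355%.

2.355%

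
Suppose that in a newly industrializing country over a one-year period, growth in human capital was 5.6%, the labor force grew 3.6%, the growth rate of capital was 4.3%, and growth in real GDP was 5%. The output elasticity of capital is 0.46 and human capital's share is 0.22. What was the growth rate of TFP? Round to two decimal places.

Labor's share = 1 − 0.46 − 0.22 = 0.32.
Capital: 0.46 × 4.3 = 1.978 pp.
Human capital: 0.22 × 5.6 = 1.232 pp.
The labor force: 0.32 × 3.6 = 1.152 pp.
TFP growth = 5 − 4.362 = 0.638%.

0.64%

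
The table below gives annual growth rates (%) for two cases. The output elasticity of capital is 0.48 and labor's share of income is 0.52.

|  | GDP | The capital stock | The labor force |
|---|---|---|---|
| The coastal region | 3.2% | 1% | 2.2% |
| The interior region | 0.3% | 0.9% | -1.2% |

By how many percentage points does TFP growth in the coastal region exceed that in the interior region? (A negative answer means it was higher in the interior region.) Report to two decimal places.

1.08 percentage points

Labor's share = 1 − 0.48 = 0.52.
The coastal region: TFP = 3.2 − 0.48 − 1.144 = 1.576%.
The interior region: TFP = 0.3 − 0.432 + 0.624 = 0.492%.
Difference = 1.576 − (0.492) = 1.084 pp.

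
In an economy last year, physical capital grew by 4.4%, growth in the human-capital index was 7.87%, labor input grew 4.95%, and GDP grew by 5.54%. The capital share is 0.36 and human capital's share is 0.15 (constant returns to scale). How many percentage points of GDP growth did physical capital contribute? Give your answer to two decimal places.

Contribution = share × growth = 0.36 × 4.4 = 1.584 pp.

1.58 pp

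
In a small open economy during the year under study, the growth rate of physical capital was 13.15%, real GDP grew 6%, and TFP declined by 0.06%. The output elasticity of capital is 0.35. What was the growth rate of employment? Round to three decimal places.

2.242%

Labor's share = 1 − 0.35 = 0.65.
gY = gA + 0.35×13.15 + 0.65×g.
0.65×g = 6 + 0.06 − 4.6025 = 1.4575.
g = 1.4575 / 0.65 = 2.24231%.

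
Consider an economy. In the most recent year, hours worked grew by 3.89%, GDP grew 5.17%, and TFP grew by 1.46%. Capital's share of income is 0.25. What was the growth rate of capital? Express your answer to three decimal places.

Labor's share = 1 − 0.25 = 0.75.
gY = gA + 0.75×3.89 + 0.25×g.
0.25×g = 5.17 − 1.46 − 2.9175 = 0.7925.
g = 0.7925 / 0.25 = 3.17%.

3.170%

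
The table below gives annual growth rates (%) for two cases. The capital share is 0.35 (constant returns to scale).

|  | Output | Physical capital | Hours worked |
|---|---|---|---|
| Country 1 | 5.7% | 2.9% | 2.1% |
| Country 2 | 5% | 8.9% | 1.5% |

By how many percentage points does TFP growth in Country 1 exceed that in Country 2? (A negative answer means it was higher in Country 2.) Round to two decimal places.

2.41 percentage points

Labor's share = 1 − 0.35 = 0.65.
Country 1: TFP = 5.7 − 1.015 − 1.365 = 3.32%.
Country 2: TFP = 5 − 3.115 − 0.975 = 0.91%.
Difference = 3.32 − (0.91) = 2.41 pp.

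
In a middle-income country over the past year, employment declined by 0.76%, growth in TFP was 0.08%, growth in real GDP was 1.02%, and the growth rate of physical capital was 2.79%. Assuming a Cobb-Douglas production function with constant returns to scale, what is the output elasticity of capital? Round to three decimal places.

gY = gA + α·gK + (1−α)·gL, so gY − gA − gL = α(gK − gL).
1.02 − 0.08 + 0.76 = α × (2.79 − (-0.76)).
1.7 = 3.55 α, so α = 0.47887.

The output elasticity of capital is 0.479.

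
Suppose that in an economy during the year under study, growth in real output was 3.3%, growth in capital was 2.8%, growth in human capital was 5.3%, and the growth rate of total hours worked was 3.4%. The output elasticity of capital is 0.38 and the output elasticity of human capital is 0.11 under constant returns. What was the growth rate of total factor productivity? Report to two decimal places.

Labor's share = 1 − 0.38 − 0.11 = 0.51.
Capital: 0.38 × 2.8 = 1.064 pp.
Human capital: 0.11 × 5.3 = 0.583 pp.
Total hours worked: 0.51 × 3.4 = 1.734 pp.
TFP growth = 3.3 − 3.381 = -0.081%.

-0.08%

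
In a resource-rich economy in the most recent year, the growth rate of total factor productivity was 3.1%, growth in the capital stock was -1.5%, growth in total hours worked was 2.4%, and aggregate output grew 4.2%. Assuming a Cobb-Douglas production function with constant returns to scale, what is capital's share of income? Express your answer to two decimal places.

gY = gA + α·gK + (1−α)·gL, so gY − gA − gL = α(gK − gL).
4.2 − 3.1 − 2.4 = α × (-1.5 − 2.4).
-1.3 = -3.9 α, so α = 0.3333.

Capital's share of income is 0.33.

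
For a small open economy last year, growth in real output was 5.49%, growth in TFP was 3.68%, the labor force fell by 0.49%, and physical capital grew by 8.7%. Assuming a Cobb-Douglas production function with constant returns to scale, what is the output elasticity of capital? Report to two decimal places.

The output elasticity of capital is 0.25.

gY = gA + α·gK + (1−α)·gL, so gY − gA − gL = α(gK − gL).
5.49 − 3.68 + 0.49 = α × (8.7 − (-0.49)).
2.3 = 9.19 α, so α = 0.2503.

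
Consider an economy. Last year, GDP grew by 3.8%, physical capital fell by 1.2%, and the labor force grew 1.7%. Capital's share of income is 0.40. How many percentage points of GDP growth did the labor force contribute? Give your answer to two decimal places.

1.02 pp

Labor's share = 1 − 0.4 = 0.6.
Contribution = share × growth = 0.6 × 1.7 = 1.02 pp.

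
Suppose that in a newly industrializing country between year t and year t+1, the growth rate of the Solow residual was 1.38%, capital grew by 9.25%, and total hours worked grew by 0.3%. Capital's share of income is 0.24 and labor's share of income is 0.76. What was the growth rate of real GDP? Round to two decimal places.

Labor's share = 1 − 0.24 = 0.76.
Capital: 0.24 × 9.25 = 2.22 pp.
Total hours worked: 0.76 × 0.3 = 0.228 pp.
Output growth = 1.38 + 2.448 = 3.828%.

Real GDP growth was 3.83%.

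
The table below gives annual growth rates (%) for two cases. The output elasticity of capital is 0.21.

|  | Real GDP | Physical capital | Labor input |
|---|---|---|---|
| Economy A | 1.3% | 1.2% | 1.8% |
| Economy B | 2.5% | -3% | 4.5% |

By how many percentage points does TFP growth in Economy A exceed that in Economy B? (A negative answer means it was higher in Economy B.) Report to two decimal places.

Labor's share = 1 − 0.21 = 0.79.
Economy A: TFP = 1.3 − 0.252 − 1.422 = -0.374%.
Economy B: TFP = 2.5 + 0.63 − 3.555 = -0.425%.
Difference = -0.374 − (-0.425) = 0.051 pp.

0.05 percentage points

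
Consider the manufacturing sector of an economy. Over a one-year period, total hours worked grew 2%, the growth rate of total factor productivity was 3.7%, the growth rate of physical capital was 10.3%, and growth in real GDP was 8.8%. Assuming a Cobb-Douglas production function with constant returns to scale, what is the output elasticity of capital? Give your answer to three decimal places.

gY = gA + α·gK + (1−α)·gL, so gY − gA − gL = α(gK − gL).
8.8 − 3.7 − 2 = α × (10.3 − 2).
3.1 = 8.3 α, so α = 0.37349.

α = 0.373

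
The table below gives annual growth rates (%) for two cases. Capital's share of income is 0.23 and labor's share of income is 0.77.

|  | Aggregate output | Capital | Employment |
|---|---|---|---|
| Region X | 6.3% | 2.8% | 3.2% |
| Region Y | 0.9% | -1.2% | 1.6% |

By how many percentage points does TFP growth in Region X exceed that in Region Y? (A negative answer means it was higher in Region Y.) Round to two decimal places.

Labor's share = 1 − 0.23 = 0.77.
Region X: TFP = 6.3 − 0.644 − 2.464 = 3.192%.
Region Y: TFP = 0.9 + 0.276 − 1.232 = -0.056%.
Difference = 3.192 − (-0.056) = 3.248 pp.

3.25 percentage points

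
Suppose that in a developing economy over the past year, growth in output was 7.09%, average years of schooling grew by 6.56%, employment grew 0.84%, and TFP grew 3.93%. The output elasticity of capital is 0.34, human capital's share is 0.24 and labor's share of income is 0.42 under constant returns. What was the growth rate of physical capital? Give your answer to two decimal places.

Labor's share = 1 − 0.34 − 0.24 = 0.42.
gY = gA + 0.24×6.56 + 0.42×0.84 + 0.34×g.
0.34×g = 7.09 − 3.93 − 1.9272 = 1.2328.
g = 1.2328 / 0.34 = 3.6259%.

Physical capital grew 3.63%.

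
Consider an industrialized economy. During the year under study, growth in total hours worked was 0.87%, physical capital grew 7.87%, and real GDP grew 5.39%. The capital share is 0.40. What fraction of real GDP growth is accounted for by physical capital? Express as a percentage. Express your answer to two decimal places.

Physical capital contributed 0.4 × 7.87 = 3.148 pp.
Share of growth = 3.148 / 5.39 × 100 = 58.4045%.

Physical capital accounted for 58.40% of growth.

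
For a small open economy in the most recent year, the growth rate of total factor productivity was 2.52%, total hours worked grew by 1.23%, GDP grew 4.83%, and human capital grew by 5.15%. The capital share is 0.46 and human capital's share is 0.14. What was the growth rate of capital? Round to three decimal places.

Capital growth was 2.385%.

Labor's share = 1 − 0.46 − 0.14 = 0.4.
gY = gA + 0.14×5.15 + 0.4×1.23 + 0.46×g.
0.46×g = 4.83 − 2.52 − 1.213 = 1.097.
g = 1.097 / 0.46 = 2.38478%.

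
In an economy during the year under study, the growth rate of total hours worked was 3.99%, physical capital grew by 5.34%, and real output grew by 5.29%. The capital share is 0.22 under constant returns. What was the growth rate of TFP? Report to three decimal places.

Labor's share = 1 − 0.22 = 0.78.
Physical capital: 0.22 × 5.34 = 1.1748 pp.
Total hours worked: 0.78 × 3.99 = 3.1122 pp.
TFP growth = 5.29 − 4.287 = 1.003%.

TFP grew 1.003%.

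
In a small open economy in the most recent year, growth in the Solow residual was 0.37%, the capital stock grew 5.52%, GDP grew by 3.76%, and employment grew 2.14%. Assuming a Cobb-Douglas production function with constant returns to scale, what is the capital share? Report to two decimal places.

α = 0.37

gY = gA + α·gK + (1−α)·gL, so gY − gA − gL = α(gK − gL).
3.76 − 0.37 − 2.14 = α × (5.52 − 2.14).
1.25 = 3.38 α, so α = 0.3698.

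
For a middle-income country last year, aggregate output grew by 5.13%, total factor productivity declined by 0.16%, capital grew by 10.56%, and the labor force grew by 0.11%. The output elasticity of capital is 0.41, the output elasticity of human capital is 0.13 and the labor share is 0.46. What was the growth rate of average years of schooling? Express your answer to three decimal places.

Labor's share = 1 − 0.41 − 0.13 = 0.46.
gY = gA + 0.41×10.56 + 0.46×0.11 + 0.13×g.
0.13×g = 5.13 + 0.16 − 4.3802 = 0.9098.
g = 0.9098 / 0.13 = 6.99846%.

6.998%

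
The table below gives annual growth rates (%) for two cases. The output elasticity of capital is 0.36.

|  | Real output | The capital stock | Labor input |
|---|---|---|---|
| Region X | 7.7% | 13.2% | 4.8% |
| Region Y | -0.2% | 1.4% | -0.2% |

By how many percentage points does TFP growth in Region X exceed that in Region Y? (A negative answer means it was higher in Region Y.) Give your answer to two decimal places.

0.45 percentage points

Labor's share = 1 − 0.36 = 0.64.
Region X: TFP = 7.7 − 4.752 − 3.072 = -0.124%.
Region Y: TFP = -0.2 − 0.504 + 0.128 = -0.576%.
Difference = -0.124 − (-0.576) = 0.452 pp.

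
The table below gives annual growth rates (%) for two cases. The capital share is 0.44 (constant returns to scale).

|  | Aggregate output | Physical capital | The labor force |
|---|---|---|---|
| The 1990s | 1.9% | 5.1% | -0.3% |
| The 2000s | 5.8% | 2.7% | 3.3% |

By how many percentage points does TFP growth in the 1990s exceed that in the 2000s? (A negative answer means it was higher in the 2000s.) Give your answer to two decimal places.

-2.94 percentage points

Labor's share = 1 − 0.44 = 0.56.
The 1990s: TFP = 1.9 − 2.244 + 0.168 = -0.176%.
The 2000s: TFP = 5.8 − 1.188 − 1.848 = 2.764%.
Difference = -0.176 − (2.764) = -2.94 pp.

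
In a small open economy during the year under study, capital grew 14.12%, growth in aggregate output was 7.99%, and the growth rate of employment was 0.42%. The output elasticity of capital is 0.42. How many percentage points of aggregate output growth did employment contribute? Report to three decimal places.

0.244 pp

Labor's share = 1 − 0.42 = 0.58.
Contribution = share × growth = 0.58 × 0.42 = 0.2436 pp.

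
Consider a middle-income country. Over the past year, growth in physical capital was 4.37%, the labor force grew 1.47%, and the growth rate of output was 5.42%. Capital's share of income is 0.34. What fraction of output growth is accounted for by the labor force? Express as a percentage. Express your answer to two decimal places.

17.90%

Labor's share = 1 − 0.34 = 0.66.
The labor force contributed 0.66 × 1.47 = 0.9702 pp.
Share of growth = 0.9702 / 5.42 × 100 = 17.9004%.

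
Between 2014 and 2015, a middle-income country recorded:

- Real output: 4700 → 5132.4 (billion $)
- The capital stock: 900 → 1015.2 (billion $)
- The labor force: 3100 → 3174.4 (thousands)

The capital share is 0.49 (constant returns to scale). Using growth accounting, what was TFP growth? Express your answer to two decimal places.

1.70%

Real output growth = (5132.4 − 4700) / 4700 = 9.2%.
The capital stock growth = (1015.2 − 900) / 900 = 12.8%.
The labor force growth = (3174.4 − 3100) / 3100 = 2.4%.
Labor's share = 1 − 0.49 = 0.51.
The capital stock: 0.49 × 12.8 = 6.272 pp.
The labor force: 0.51 × 2.4 = 1.224 pp.
TFP growth = 9.2 − 7.496 = 1.704%.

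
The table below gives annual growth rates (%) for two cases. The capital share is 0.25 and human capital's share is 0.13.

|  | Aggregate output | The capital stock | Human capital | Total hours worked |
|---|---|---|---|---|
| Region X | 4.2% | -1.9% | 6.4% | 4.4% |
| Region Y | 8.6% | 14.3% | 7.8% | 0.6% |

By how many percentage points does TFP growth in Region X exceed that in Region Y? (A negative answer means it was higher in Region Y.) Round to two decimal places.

Labor's share = 1 − 0.25 − 0.13 = 0.62.
Region X: TFP = 4.2 + 0.475 − 0.832 − 2.728 = 1.115%.
Region Y: TFP = 8.6 − 3.575 − 1.014 − 0.372 = 3.639%.
Difference = 1.115 − (3.639) = -2.524 pp.

-2.52 percentage points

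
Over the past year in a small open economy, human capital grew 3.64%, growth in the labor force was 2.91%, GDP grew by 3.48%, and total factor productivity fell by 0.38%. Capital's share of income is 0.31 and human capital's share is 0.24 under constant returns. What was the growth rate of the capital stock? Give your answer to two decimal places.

Labor's share = 1 − 0.31 − 0.24 = 0.45.
gY = gA + 0.24×3.64 + 0.45×2.91 + 0.31×g.
0.31×g = 3.48 + 0.38 − 2.1831 = 1.6769.
g = 1.6769 / 0.31 = 5.4094%.

5.41%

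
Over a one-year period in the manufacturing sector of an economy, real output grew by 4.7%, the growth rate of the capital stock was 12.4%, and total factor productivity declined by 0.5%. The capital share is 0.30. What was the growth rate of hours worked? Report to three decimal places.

2.114%

Labor's share = 1 − 0.3 = 0.7.
gY = gA + 0.3×12.4 + 0.7×g.
0.7×g = 4.7 + 0.5 − 3.72 = 1.48.
g = 1.48 / 0.7 = 2.11429%.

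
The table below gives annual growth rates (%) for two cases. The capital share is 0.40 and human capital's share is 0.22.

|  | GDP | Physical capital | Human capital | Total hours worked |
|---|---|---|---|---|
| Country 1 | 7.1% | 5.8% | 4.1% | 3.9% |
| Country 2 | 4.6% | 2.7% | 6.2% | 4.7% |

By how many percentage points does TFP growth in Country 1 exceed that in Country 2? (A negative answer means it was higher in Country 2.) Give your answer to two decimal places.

Labor's share = 1 − 0.4 − 0.22 = 0.38.
Country 1: TFP = 7.1 − 2.32 − 0.902 − 1.482 = 2.396%.
Country 2: TFP = 4.6 − 1.08 − 1.364 − 1.786 = 0.37%.
Difference = 2.396 − (0.37) = 2.026 pp.

2.03 percentage points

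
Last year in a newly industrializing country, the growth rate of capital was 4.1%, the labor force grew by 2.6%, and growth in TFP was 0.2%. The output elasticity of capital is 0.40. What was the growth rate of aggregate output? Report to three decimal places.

Labor's share = 1 − 0.4 = 0.6.
Capital: 0.4 × 4.1 = 1.64 pp.
The labor force: 0.6 × 2.6 = 1.56 pp.
Output growth = 0.2 + 3.2 = 3.4%.

3.400%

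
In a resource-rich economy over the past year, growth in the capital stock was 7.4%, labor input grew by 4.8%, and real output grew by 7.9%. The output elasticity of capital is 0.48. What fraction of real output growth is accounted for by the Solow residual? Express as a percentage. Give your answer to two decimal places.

The Solow residual accounted for 23.44% of growth.

Labor's share = 1 − 0.48 = 0.52.
The capital stock: 0.48 × 7.4 = 3.552 pp.
Labor input: 0.52 × 4.8 = 2.496 pp.
TFP growth = 7.9 − 6.048 = 1.852%.
TFP share of growth = 1.852 / 7.9 × 100 = 23.443%.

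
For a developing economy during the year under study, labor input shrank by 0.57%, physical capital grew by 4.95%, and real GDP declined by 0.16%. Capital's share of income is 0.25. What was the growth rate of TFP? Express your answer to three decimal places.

-0.970%

Labor's share = 1 − 0.25 = 0.75.
Physical capital: 0.25 × 4.95 = 1.2375 pp.
Labor input: 0.75 × (-0.57) = -0.4275 pp.
TFP growth = -0.16 − 0.81 = -0.97%.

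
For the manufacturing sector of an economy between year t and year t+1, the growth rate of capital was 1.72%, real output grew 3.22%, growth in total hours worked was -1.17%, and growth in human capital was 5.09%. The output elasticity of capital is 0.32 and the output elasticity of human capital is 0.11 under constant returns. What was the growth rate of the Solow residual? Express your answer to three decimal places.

The Solow residual grew 2.777%.

Labor's share = 1 − 0.32 − 0.11 = 0.57.
Capital: 0.32 × 1.72 = 0.5504 pp.
Human capital: 0.11 × 5.09 = 0.5599 pp.
Total hours worked: 0.57 × (-1.17) = -0.6669 pp.
TFP growth = 3.22 − 0.4434 = 2.7766%.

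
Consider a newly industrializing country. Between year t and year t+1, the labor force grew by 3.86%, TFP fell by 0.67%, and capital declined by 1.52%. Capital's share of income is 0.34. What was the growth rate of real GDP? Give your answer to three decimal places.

Labor's share = 1 − 0.34 = 0.66.
Capital: 0.34 × (-1.52) = -0.5168 pp.
The labor force: 0.66 × 3.86 = 2.5476 pp.
Output growth = -0.67 + 2.0308 = 1.3608%.

Real GDP grew 1.361%.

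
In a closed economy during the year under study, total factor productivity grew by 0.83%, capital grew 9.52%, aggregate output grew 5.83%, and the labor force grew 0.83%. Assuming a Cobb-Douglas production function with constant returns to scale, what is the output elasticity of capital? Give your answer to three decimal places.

0.480

gY = gA + α·gK + (1−α)·gL, so gY − gA − gL = α(gK − gL).
5.83 − 0.83 − 0.83 = α × (9.52 − 0.83).
4.17 = 8.69 α, so α = 0.47986.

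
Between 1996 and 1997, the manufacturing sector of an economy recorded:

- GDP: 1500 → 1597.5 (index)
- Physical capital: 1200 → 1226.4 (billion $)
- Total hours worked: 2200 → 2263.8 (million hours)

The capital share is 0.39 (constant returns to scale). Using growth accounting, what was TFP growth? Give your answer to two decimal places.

GDP growth = (1597.5 − 1500) / 1500 = 6.5%.
Physical capital growth = (1226.4 − 1200) / 1200 = 2.2%.
Total hours worked growth = (2263.8 − 2200) / 2200 = 2.9%.
Labor's share = 1 − 0.39 = 0.61.
Physical capital: 0.39 × 2.2 = 0.858 pp.
Total hours worked: 0.61 × 2.9 = 1.769 pp.
TFP growth = 6.5 − 2.627 = 3.873%.

3.87%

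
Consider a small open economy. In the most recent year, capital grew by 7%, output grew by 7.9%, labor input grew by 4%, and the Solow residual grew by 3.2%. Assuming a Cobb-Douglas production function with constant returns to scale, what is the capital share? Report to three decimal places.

gY = gA + α·gK + (1−α)·gL, so gY − gA − gL = α(gK − gL).
7.9 − 3.2 − 4 = α × (7 − 4).
0.7 = 3 α, so α = 0.23333.

0.233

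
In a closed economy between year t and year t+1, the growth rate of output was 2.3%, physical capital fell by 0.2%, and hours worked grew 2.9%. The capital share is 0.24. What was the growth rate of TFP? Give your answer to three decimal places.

Labor's share = 1 − 0.24 = 0.76.
Physical capital: 0.24 × (-0.2) = -0.048 pp.
Hours worked: 0.76 × 2.9 = 2.204 pp.
TFP growth = 2.3 − 2.156 = 0.144%.

0.144%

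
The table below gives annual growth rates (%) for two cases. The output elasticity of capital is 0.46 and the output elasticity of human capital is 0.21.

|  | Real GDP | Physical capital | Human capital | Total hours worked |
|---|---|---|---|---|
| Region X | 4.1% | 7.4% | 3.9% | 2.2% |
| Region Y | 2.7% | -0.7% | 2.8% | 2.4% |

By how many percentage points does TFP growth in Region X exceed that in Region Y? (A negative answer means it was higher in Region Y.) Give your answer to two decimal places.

Labor's share = 1 − 0.46 − 0.21 = 0.33.
Region X: TFP = 4.1 − 3.404 − 0.819 − 0.726 = -0.849%.
Region Y: TFP = 2.7 + 0.322 − 0.588 − 0.792 = 1.642%.
Difference = -0.849 − (1.642) = -2.491 pp.

-2.49 percentage points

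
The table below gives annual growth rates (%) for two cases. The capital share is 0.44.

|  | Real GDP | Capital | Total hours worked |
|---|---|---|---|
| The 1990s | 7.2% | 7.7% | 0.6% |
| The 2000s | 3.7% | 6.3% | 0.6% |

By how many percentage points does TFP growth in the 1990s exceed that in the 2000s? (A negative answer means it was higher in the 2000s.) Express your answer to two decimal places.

Labor's share = 1 − 0.44 = 0.56.
The 1990s: TFP = 7.2 − 3.388 − 0.336 = 3.476%.
The 2000s: TFP = 3.7 − 2.772 − 0.336 = 0.592%.
Difference = 3.476 − (0.592) = 2.884 pp.

2.88 percentage points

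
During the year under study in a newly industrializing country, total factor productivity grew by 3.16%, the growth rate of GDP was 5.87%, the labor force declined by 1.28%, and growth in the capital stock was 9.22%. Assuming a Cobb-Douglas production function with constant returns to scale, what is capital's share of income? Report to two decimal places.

gY = gA + α·gK + (1−α)·gL, so gY − gA − gL = α(gK − gL).
5.87 − 3.16 + 1.28 = α × (9.22 − (-1.28)).
3.99 = 10.5 α, so α = 0.38.

α = 0.38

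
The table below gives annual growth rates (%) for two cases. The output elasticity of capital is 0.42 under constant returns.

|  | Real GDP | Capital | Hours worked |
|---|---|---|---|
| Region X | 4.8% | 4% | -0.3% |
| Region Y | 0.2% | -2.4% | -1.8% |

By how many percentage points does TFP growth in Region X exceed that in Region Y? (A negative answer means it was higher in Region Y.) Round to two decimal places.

Labor's share = 1 − 0.42 = 0.58.
Region X: TFP = 4.8 − 1.68 + 0.174 = 3.294%.
Region Y: TFP = 0.2 + 1.008 + 1.044 = 2.252%.
Difference = 3.294 − (2.252) = 1.042 pp.

1.04 percentage points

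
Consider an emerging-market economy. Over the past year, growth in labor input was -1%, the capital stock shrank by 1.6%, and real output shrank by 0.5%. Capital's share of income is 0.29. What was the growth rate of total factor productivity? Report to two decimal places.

Total factor productivity grew 0.67%.

Labor's share = 1 − 0.29 = 0.71.
The capital stock: 0.29 × (-1.6) = -0.464 pp.
Labor input: 0.71 × (-1) = -0.71 pp.
TFP growth = -0.5 + 1.174 = 0.674%.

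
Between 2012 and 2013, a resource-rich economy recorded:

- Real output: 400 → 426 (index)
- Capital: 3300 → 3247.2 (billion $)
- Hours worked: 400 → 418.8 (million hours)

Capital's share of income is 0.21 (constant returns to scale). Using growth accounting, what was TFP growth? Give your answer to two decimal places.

Real output growth = (426 − 400) / 400 = 6.5%.
Capital growth = (3247.2 − 3300) / 3300 = -1.6%.
Hours worked growth = (418.8 − 400) / 400 = 4.7%.
Labor's share = 1 − 0.21 = 0.79.
Capital: 0.21 × (-1.6) = -0.336 pp.
Hours worked: 0.79 × 4.7 = 3.713 pp.
TFP growth = 6.5 − 3.377 = 3.123%.

TFP growth was 3.12%.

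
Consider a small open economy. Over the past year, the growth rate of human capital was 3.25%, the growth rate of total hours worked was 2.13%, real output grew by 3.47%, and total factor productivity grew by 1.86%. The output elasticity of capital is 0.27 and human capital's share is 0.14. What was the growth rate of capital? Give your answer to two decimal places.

Labor's share = 1 − 0.27 − 0.14 = 0.59.
gY = gA + 0.14×3.25 + 0.59×2.13 + 0.27×g.
0.27×g = 3.47 − 1.86 − 1.7117 = -0.1017.
g = -0.1017 / 0.27 = -0.3767%.

-0.38%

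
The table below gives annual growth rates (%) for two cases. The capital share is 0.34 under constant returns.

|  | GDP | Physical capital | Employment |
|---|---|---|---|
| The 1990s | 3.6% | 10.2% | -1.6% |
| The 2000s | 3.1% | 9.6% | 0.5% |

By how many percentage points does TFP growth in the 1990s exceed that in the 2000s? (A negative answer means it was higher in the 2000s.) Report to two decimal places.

1.68 percentage points

Labor's share = 1 − 0.34 = 0.66.
The 1990s: TFP = 3.6 − 3.468 + 1.056 = 1.188%.
The 2000s: TFP = 3.1 − 3.264 − 0.33 = -0.494%.
Difference = 1.188 − (-0.494) = 1.682 pp.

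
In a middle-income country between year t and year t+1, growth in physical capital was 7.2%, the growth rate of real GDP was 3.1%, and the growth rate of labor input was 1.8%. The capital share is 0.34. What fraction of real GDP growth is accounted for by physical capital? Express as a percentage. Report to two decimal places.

Physical capital contributed 0.34 × 7.2 = 2.448 pp.
Share of growth = 2.448 / 3.1 × 100 = 78.9677%.

78.97%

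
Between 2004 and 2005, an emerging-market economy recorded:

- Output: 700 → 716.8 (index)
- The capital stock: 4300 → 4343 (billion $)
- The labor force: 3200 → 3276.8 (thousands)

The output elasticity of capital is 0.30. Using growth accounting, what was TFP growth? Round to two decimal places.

Output growth = (716.8 − 700) / 700 = 2.4%.
The capital stock growth = (4343 − 4300) / 4300 = 1%.
The labor force growth = (3276.8 − 3200) / 3200 = 2.4%.
Labor's share = 1 − 0.3 = 0.7.
The capital stock: 0.3 × 1 = 0.3 pp.
The labor force: 0.7 × 2.4 = 1.68 pp.
TFP growth = 2.4 − 1.98 = 0.42%.

0.42%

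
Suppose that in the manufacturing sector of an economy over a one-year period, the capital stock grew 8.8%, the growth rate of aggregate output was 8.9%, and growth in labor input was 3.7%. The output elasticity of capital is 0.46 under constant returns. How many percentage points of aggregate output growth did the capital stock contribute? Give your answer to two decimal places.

Contribution = share × growth = 0.46 × 8.8 = 4.048 pp.

4.05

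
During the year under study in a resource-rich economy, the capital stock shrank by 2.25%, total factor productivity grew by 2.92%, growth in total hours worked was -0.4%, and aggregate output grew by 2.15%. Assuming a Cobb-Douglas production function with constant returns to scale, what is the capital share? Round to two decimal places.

α = 0.20

gY = gA + α·gK + (1−α)·gL, so gY − gA − gL = α(gK − gL).
2.15 − 2.92 + 0.4 = α × (-2.25 − (-0.4)).
-0.37 = -1.85 α, so α = 0.2.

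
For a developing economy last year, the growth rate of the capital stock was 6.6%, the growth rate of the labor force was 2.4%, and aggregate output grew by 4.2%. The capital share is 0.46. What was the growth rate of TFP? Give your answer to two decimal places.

-0.13%

Labor's share = 1 − 0.46 = 0.54.
The capital stock: 0.46 × 6.6 = 3.036 pp.
The labor force: 0.54 × 2.4 = 1.296 pp.
TFP growth = 4.2 − 4.332 = -0.132%.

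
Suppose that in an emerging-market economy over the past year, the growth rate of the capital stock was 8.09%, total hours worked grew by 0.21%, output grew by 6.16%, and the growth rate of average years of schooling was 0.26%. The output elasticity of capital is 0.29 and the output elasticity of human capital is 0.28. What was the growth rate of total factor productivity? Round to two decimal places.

3.65%

Labor's share = 1 − 0.29 − 0.28 = 0.43.
The capital stock: 0.29 × 8.09 = 2.3461 pp.
Average years of schooling: 0.28 × 0.26 = 0.0728 pp.
Total hours worked: 0.43 × 0.21 = 0.0903 pp.
TFP growth = 6.16 − 2.5092 = 3.6508%.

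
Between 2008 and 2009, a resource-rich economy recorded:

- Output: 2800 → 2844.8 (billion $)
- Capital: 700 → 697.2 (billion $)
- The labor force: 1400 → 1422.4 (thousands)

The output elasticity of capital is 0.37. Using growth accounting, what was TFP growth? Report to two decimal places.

Output growth = (2844.8 − 2800) / 2800 = 1.6%.
Capital growth = (697.2 − 700) / 700 = -0.4%.
The labor force growth = (1422.4 − 1400) / 1400 = 1.6%.
Labor's share = 1 − 0.37 = 0.63.
Capital: 0.37 × (-0.4) = -0.148 pp.
The labor force: 0.63 × 1.6 = 1.008 pp.
TFP growth = 1.6 − 0.86 = 0.74%.

0.74%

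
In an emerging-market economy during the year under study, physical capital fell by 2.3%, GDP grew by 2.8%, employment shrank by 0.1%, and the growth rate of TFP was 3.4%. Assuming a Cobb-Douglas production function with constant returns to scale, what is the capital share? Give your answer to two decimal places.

gY = gA + α·gK + (1−α)·gL, so gY − gA − gL = α(gK − gL).
2.8 − 3.4 + 0.1 = α × (-2.3 − (-0.1)).
-0.5 = -2.2 α, so α = 0.2273.

The capital share is 0.23.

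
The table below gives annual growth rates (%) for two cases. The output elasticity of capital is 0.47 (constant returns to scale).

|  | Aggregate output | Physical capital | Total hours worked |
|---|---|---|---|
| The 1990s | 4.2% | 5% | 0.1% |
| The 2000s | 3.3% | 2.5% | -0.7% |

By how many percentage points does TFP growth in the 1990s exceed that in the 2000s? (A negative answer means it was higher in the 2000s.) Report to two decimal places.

Labor's share = 1 − 0.47 = 0.53.
The 1990s: TFP = 4.2 − 2.35 − 0.053 = 1.797%.
The 2000s: TFP = 3.3 − 1.175 + 0.371 = 2.496%.
Difference = 1.797 − (2.496) = -0.699 pp.

-0.70 percentage points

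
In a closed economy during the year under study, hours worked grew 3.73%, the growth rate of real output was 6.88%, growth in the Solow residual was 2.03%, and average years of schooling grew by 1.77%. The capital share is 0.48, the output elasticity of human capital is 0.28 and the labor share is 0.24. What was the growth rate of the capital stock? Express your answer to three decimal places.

Labor's share = 1 − 0.48 − 0.28 = 0.24.
gY = gA + 0.28×1.77 + 0.24×3.73 + 0.48×g.
0.48×g = 6.88 − 2.03 − 1.3908 = 3.4592.
g = 3.4592 / 0.48 = 7.20667%.

7.207%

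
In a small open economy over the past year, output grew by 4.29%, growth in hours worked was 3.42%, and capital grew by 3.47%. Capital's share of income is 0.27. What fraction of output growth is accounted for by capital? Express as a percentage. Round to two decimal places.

Capital contributed 0.27 × 3.47 = 0.9369 pp.
Share of growth = 0.9369 / 4.29 × 100 = 21.8392%.

21.84%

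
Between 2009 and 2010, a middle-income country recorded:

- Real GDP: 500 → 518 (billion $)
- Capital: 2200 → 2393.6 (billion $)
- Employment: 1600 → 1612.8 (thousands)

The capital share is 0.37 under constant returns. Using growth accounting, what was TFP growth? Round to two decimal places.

-0.16%

Real GDP growth = (518 − 500) / 500 = 3.6%.
Capital growth = (2393.6 − 2200) / 2200 = 8.8%.
Employment growth = (1612.8 − 1600) / 1600 = 0.8%.
Labor's share = 1 − 0.37 = 0.63.
Capital: 0.37 × 8.8 = 3.256 pp.
Employment: 0.63 × 0.8 = 0.504 pp.
TFP growth = 3.6 − 3.76 = -0.16%.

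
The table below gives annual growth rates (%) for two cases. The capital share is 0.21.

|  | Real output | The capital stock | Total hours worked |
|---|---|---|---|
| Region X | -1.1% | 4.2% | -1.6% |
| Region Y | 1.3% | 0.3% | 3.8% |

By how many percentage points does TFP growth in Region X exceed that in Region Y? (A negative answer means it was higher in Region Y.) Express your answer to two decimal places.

Labor's share = 1 − 0.21 = 0.79.
Region X: TFP = -1.1 − 0.882 + 1.264 = -0.718%.
Region Y: TFP = 1.3 − 0.063 − 3.002 = -1.765%.
Difference = -0.718 − (-1.765) = 1.047 pp.

1.05 percentage points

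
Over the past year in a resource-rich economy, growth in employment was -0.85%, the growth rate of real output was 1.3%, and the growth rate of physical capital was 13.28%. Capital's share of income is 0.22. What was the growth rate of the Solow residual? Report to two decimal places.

-0.96%

Labor's share = 1 − 0.22 = 0.78.
Physical capital: 0.22 × 13.28 = 2.9216 pp.
Employment: 0.78 × (-0.85) = -0.663 pp.
TFP growth = 1.3 − 2.2586 = -0.9586%.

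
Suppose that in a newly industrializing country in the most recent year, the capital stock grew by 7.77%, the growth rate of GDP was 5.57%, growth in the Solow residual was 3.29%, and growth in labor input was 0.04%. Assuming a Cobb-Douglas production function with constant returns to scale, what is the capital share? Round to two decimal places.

gY = gA + α·gK + (1−α)·gL, so gY − gA − gL = α(gK − gL).
5.57 − 3.29 − 0.04 = α × (7.77 − 0.04).
2.24 = 7.73 α, so α = 0.2898.

The capital share is 0.29.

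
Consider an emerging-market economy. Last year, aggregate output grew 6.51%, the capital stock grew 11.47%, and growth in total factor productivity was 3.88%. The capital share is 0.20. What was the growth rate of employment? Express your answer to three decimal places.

Employment growth was 0.420%.

Labor's share = 1 − 0.2 = 0.8.
gY = gA + 0.2×11.47 + 0.8×g.
0.8×g = 6.51 − 3.88 − 2.294 = 0.336.
g = 0.336 / 0.8 = 0.42%.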